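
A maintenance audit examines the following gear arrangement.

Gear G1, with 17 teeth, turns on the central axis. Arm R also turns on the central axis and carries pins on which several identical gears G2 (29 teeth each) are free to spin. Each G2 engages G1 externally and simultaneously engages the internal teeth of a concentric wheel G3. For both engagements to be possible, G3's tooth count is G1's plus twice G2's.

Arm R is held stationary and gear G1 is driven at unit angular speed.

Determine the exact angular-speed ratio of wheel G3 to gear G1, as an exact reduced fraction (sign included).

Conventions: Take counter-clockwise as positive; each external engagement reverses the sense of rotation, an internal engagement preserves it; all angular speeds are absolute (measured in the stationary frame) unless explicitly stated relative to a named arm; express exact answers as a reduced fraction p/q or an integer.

-17/75

recognized (axles ride arm R): planetary set, 17/29/75 teeth
ring teeth: 17 + 2·29 = 75
17(ω_sun−ω_arm) = −75(ω_ring−ω_arm),  ω_arm = 0, ω_sun = 1
ω_ring = 0 − (17/75)(1−0) = -17/75
ω_out/ω_in = -17/75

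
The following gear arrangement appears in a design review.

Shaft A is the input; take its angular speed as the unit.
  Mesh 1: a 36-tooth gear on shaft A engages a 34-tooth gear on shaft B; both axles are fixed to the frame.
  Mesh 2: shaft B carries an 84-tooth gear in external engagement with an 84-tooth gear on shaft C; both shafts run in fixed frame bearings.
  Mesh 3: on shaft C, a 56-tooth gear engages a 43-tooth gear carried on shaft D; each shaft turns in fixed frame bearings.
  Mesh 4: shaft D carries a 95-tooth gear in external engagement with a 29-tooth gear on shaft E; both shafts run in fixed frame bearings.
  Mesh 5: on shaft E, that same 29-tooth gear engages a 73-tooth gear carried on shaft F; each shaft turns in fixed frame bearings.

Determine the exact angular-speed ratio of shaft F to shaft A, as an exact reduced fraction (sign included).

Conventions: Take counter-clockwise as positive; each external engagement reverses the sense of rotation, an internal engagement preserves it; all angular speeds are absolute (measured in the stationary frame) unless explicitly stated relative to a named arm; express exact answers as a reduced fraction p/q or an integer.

-95760/53363

class = fixed-axis compound train [5 meshes; 5 ratios multiply, 5 sense flips]
mesh 1 [36T→34T]: running ratio 18/17, sense −
mesh 2 [84T→84T]: running ratio 18/17, sense +
mesh 3 [56T→43T]: running ratio 1008/731, sense −
mesh 4 [95T→29T]: running ratio 95760/21199, sense +
mesh 5 [29T→73T]: running ratio 95760/53363, sense −
ω_out/ω_in = -95760/53363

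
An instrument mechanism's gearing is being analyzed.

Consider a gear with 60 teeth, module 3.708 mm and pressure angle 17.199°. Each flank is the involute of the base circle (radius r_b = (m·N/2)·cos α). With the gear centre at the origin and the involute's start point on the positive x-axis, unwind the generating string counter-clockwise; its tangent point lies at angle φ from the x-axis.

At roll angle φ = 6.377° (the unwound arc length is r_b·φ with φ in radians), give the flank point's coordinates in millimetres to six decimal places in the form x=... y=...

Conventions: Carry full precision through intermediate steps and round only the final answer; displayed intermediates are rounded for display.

x=106.921891 y=0.048777

class = single-mesh tooth geometry [base-circle involute, m = 3.708, 60T]
pitch radius r_p = m·N/2 = 3.708·60/2 = 111.240000
base radius r_b = r_p·cos α = 111.240000·cos 17.199° = 106.265739
roll angle φ = 6.377° = 0.11129965 rad
x = r_b·(cos φ + φ·sin φ) = 106.921891
y = r_b·(sin φ − φ·cos φ) = 0.048777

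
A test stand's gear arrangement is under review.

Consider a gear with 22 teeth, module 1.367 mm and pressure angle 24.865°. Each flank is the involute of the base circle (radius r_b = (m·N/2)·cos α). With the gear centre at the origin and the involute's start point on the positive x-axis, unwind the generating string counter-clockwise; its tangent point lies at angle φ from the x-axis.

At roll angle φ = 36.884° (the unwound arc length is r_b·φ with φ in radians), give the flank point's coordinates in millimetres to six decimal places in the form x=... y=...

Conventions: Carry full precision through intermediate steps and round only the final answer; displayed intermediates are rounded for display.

topology: single-mesh involute geometry — m = 1.367, N = 22
pitch radius r_p = m·N/2 = 1.367·22/2 = 15.037000
base radius r_b = r_p·cos α = 15.037000·cos 24.865° = 13.643086
roll angle φ = 36.884° = 0.64374724 rad
x = r_b·(cos φ + φ·sin φ) = 16.183802
y = r_b·(sin φ − φ·cos φ) = 1.163676

x=16.183802 y=1.163676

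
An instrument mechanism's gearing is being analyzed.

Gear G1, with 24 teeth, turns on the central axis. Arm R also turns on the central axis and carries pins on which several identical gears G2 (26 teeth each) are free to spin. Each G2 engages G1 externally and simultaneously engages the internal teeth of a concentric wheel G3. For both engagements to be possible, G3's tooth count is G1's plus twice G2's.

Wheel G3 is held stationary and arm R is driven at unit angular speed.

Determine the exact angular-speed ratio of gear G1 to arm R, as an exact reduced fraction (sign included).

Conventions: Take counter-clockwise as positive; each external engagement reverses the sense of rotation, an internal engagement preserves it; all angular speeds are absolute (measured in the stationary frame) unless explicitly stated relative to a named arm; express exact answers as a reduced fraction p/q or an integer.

25/6

recognized (axles ride arm R): planetary set, 24/26/76 teeth
ring teeth: 24 + 2·26 = 76
24(ω_sun−ω_arm) = −76(ω_ring−ω_arm),  ω_ring = 0, ω_arm = 1
ω_sun = 1 − (76/24)(0−1) = 25/6
ω_out/ω_in = 25/6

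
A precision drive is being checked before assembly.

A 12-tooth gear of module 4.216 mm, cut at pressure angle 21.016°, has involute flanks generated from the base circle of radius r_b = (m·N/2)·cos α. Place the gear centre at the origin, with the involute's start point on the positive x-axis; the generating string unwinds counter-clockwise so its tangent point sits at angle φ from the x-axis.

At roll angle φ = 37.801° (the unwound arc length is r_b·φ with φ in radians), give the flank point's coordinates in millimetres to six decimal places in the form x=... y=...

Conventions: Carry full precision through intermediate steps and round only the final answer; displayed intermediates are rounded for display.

single-mesh involute tooth geometry (12T wheel at module 4.216)
pitch radius r_p = m·N/2 = 4.216·12/2 = 25.296000
base radius r_b = r_p·cos α = 25.296000·cos 21.016° = 23.613318
roll angle φ = 37.801° = 0.65975191 rad
x = r_b·(cos φ + φ·sin φ) = 28.206581
y = r_b·(sin φ − φ·cos φ) = 2.163491

x=28.206581 y=2.163491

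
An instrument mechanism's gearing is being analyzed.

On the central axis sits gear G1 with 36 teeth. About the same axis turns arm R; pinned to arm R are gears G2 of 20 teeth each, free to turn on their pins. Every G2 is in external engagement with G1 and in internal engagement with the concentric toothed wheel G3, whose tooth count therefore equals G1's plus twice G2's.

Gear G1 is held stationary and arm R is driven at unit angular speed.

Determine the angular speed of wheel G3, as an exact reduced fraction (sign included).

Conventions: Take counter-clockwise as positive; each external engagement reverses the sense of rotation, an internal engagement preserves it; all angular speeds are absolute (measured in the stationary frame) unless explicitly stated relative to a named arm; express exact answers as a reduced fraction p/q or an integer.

topology: planetary set — G1 36T / G2 20T / G3 76T, arm = carrier (Willis)
ring teeth: 36 + 2·20 = 76
36(ω_sun−ω_arm) = −76(ω_ring−ω_arm),  ω_sun = 0, ω_arm = 1
ω_ring = 1 − (36/76)(0−1) = 28/19
exact speed ratio = 28/19

28/19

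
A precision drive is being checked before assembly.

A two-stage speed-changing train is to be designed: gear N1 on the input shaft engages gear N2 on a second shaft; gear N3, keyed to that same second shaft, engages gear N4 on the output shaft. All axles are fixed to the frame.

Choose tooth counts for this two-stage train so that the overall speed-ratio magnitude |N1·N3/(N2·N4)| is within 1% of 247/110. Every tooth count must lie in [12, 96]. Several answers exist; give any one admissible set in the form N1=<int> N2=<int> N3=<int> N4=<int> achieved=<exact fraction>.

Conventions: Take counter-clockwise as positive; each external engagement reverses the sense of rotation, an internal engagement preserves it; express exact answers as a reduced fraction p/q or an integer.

N1=13 N2=15 N3=57 N4=22 achieved=247/110

2-stage fixed-axis compound train for ratio 247/110
target = 247/110 in lowest terms: an exact hit needs N1·N3 = k·247 and N2·N4 = k·110 for one integer k, every count in [12, 96]; additionally prefer no 1:1 stage (N1 ≠ N2, N3 ≠ N4)
k = 1…2: no 1:1-free in-range split of k·247 and k·110 into factor pairs; take k = 3
k = 3: N1·N3 = 741 = 13·57, N2·N4 = 330 = 15·22
achieved = 13·57/(15·22) = 247/110; |achieved − target| = 0 ≤ 247/11000 ✓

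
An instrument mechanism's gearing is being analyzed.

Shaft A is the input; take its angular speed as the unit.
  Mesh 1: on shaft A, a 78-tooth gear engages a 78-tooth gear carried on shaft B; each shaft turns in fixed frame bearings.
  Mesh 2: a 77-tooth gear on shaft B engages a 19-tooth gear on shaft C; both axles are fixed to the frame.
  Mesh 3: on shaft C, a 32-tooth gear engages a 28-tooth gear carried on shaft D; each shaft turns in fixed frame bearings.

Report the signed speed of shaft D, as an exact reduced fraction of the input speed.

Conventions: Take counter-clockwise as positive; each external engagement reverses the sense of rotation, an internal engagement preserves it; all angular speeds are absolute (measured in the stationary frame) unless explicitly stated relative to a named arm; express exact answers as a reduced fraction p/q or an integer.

-88/19

3-mesh fixed-axis compound train (all bearings frame-fixed)
mesh 1 [78T→78T]: |ω|/ω_in = 1×78/78 = 1, sense flips to −
mesh 2 [77T→19T]: |ω|/ω_in = 1×77/19 = 77/19, sense flips to +
mesh 3 [32T→28T]: |ω|/ω_in = (77/19)×32/28 = 88/19, sense flips to −
signed output speed (× input speed) = -88/19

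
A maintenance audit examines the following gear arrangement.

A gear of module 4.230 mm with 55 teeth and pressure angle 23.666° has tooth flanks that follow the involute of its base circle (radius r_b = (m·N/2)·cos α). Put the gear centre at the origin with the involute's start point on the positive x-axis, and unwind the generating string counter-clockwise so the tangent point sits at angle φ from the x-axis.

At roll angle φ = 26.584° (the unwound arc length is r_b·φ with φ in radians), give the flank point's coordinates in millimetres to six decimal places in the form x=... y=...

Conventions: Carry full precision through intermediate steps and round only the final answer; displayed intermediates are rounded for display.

x=117.400306 y=3.471484

class = single-mesh tooth geometry [base-circle involute, m = 4.230, 55T]
pitch radius r_p = m·N/2 = 4.230·55/2 = 116.325000
base radius r_b = r_p·cos α = 116.325000·cos 23.666° = 106.542178
roll angle φ = 26.584° = 0.46397833 rad
x = r_b·(cos φ + φ·sin φ) = 117.400306
y = r_b·(sin φ − φ·cos φ) = 3.471484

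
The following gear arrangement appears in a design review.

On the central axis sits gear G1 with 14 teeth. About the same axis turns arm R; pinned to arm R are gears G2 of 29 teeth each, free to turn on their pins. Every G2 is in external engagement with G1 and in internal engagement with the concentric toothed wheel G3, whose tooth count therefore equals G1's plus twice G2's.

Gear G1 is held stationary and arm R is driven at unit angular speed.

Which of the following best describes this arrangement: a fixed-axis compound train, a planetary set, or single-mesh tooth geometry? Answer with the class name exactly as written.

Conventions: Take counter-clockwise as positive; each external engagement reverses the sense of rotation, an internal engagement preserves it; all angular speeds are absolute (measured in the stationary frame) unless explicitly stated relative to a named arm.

planetary set

class = planetary set [G3 = 14+2·29 = 72; Willis about the carrier]
classification: planetary set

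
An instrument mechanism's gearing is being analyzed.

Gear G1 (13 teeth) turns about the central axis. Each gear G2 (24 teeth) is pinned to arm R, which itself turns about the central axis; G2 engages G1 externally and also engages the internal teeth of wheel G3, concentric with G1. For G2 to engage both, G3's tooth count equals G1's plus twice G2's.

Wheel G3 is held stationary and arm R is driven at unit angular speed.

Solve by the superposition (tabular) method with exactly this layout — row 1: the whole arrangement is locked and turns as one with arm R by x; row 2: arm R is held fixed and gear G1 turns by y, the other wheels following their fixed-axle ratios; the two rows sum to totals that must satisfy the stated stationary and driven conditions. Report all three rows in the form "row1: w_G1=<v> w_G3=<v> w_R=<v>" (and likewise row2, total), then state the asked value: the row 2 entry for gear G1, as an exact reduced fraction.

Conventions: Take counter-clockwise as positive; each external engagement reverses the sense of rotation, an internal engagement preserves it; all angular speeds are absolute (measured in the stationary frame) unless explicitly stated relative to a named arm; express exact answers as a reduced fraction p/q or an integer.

row1: w_G1=1 w_G3=1 w_R=1
row2: w_G1=61/13 w_G3=-1 w_R=0
total: w_G1=74/13 w_G3=0 w_R=1
asked value: 61/13

planetary set (13T centre, 24T on arm, 61T internal) — Willis relation
row 1 (train locked, turned with arm): all members turn x
superposition row 2 [arm held]: sun y, ring −(13/61)·y, arm 0
boundary: total ω_ring = x − (13/61)·y = 0 and total ω_arm = x = 1  ⇒  y = 61/13, x = 1
row 2 ring = −(13/61)·61/13 = -1
totals (row 1 + row 2): sun 1 + 61/13 = 74/13, ring 1 + (-1) = 0, arm 1 + 0 = 1
asked cell (row2, sun) = 61/13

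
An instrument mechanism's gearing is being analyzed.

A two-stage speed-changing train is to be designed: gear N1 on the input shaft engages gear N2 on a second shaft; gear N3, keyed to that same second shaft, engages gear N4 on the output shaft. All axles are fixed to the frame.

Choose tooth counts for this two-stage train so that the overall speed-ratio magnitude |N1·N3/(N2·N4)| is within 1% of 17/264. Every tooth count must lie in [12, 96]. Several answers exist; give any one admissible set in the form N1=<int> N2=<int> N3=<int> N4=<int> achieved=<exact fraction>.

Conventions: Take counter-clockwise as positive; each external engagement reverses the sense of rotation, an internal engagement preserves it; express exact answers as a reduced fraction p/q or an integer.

N1=12 N2=33 N3=17 N4=96 achieved=17/264

design class (target 17/264): fixed-axis compound train
target = 17/264 in lowest terms: an exact hit needs N1·N3 = k·17 and N2·N4 = k·264 for one integer k, every count in [12, 96]; additionally prefer no 1:1 stage (N1 ≠ N2, N3 ≠ N4)
k = 1…11: no 1:1-free in-range split of k·17 and k·264 into factor pairs; take k = 12
k = 12: N1·N3 = 204 = 12·17, N2·N4 = 3168 = 33·96
achieved = 12·17/(33·96) = 17/264; |achieved − target| = 0 ≤ 17/26400 ✓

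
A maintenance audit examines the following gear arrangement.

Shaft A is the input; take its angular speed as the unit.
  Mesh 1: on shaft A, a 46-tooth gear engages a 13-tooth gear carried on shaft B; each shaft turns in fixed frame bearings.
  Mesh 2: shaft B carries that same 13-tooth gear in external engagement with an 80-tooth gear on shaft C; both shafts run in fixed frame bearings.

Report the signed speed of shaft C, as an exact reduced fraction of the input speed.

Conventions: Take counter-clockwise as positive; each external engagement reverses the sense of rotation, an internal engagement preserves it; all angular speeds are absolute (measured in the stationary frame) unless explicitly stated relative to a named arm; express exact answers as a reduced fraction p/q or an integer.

23/40

2-mesh fixed-axis compound train (all bearings frame-fixed)
mesh 1 [46T→13T]: |ω|/ω_in = 1×46/13 = 46/13, sense flips to −
mesh 2 [13T→80T]: |ω|/ω_in = (46/13)×13/80 = 23/40, sense flips to +
signed output speed (× input speed) = 23/40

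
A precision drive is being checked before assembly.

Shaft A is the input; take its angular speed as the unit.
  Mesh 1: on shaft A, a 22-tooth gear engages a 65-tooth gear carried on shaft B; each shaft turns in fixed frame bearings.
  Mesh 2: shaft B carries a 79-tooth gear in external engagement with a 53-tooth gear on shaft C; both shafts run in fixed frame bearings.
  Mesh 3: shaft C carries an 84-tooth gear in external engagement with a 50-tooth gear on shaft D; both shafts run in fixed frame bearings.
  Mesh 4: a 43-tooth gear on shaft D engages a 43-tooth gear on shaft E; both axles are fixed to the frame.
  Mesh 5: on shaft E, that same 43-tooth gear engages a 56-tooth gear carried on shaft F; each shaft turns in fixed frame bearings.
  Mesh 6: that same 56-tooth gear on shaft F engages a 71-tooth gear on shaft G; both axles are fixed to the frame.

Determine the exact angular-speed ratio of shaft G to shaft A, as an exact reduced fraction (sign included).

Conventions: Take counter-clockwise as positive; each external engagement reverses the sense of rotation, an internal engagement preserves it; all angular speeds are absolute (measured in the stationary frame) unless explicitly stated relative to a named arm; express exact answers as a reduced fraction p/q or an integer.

class = fixed-axis compound train [6 meshes; 6 ratios multiply, 6 sense flips]
mesh 1 [22T→65T]: running ratio 22/65, sense −
mesh 2 [79T→53T]: running ratio 1738/3445, sense +
mesh 3 [84T→50T]: running ratio 72996/86125, sense −
mesh 4 [43T→43T]: running ratio 72996/86125, sense +
mesh 5 [43T→56T]: running ratio 112101/172250, sense −
mesh 6 [56T→71T]: running ratio 3138828/6114875, sense +
ω_out/ω_in = 3138828/6114875

3138828/6114875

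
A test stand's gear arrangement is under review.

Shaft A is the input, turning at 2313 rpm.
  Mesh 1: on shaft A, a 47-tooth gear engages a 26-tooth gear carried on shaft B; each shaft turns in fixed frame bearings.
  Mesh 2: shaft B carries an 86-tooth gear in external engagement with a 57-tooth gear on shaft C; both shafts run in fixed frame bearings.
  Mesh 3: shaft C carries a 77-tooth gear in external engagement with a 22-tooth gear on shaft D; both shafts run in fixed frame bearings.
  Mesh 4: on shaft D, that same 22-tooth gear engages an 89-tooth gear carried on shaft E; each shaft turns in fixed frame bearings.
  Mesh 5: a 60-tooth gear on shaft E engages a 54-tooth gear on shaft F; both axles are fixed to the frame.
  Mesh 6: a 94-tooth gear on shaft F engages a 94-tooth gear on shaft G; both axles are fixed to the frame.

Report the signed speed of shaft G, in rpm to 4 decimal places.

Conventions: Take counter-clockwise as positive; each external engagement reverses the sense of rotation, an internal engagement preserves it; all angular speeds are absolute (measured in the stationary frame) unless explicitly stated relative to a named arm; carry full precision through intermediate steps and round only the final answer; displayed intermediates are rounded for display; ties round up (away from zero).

+6064.3177 rpm

topology: fixed-axis compound train — 6 meshes, A→G
mesh 1 [47T→26T]: ω = 2313.0000×47/26 = 4181.1923 rpm, sense flips to −
mesh 2 [86T→57T]: ω = 4181.1923×86/57 = 6308.4656 rpm, sense flips to +
mesh 3 [77T→22T]: ω = 6308.4656×77/22 = 22079.6296 rpm, sense flips to −
mesh 4 [22T→89T]: ω = 22079.6296×22/89 = 5457.8860 rpm, sense flips to +
mesh 5 [60T→54T]: ω = 5457.8860×60/54 = 6064.3177 rpm, sense flips to −
mesh 6 [94T→94T]: ω = 6064.3177×94/94 = 6064.3177 rpm, sense flips to +
signed output speed = +6064.3177 rpm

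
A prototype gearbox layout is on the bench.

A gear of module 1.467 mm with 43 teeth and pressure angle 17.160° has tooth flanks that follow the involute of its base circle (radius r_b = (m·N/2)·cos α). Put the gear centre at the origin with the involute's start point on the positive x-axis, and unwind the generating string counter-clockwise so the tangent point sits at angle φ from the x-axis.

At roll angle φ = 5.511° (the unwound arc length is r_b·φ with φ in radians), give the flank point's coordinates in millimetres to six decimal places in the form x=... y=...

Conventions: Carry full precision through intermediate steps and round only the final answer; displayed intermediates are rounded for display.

single-mesh involute tooth geometry (43T wheel at module 1.467)
pitch radius r_p = m·N/2 = 1.467·43/2 = 31.540500
base radius r_b = r_p·cos α = 31.540500·cos 17.160° = 30.136461
roll angle φ = 5.511° = 0.09618510 rad
x = r_b·(cos φ + φ·sin φ) = 30.275544
y = r_b·(sin φ − φ·cos φ) = 0.008931

x=30.275544 y=0.008931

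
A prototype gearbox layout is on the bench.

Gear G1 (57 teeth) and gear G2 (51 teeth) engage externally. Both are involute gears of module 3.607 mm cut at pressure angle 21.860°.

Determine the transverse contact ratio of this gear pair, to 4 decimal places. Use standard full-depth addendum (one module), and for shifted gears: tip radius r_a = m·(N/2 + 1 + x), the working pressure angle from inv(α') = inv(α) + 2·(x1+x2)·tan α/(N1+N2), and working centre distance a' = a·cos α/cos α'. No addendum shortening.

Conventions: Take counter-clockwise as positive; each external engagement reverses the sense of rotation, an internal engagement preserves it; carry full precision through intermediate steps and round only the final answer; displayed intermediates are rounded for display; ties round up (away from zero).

single-mesh involute tooth geometry (57T engaging 51T at module 3.607)
base radii: r_b1 = 95.407848, r_b2 = 85.364917
tip radii: r_a1 = 106.406500, r_a2 = 95.585500
no profile shift: α' = α, a' = a
action lengths: √(r_a1²−r_b1²) = 47.113541, √(r_a2²−r_b2²) = 43.004869
base pitch p_b = π·m·cos α = 10.516933
CR = (47.113541 + 43.004869 − 194.778000·sin 21.86000°)/10.516933 = 1.672995
contact ratio ≈ 1.6730

1.6730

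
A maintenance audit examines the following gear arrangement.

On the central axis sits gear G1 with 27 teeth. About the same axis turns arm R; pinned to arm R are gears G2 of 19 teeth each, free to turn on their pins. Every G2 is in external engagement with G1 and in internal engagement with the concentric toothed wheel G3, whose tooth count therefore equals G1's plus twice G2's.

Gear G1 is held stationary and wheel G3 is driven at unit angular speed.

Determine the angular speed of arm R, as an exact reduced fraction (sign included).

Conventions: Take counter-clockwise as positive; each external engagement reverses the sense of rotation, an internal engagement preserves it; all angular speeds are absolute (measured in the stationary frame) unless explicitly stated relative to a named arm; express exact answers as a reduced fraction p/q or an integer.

65/92

recognized (axles ride arm R): planetary set, 27/19/65 teeth
ring teeth: 27 + 2·19 = 65
27(ω_sun−ω_arm) = −65(ω_ring−ω_arm),  ω_sun = 0, ω_ring = 1
27(0−ω_arm) = −65(1−ω_arm)  ⇒  92·ω_arm = 65  ⇒  ω_arm = 65/92
exact speed ratio = 65/92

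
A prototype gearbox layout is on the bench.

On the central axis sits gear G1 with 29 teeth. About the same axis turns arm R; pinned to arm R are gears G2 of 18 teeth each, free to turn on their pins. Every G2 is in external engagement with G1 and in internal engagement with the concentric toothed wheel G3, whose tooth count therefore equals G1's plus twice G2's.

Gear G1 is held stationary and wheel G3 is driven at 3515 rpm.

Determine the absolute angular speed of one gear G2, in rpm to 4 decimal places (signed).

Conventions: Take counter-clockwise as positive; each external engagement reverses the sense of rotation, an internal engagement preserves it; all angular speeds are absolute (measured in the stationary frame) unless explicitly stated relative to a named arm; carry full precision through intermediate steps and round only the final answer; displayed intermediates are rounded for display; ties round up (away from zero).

planetary set (29T centre, 18T on arm, 65T internal) — Willis relation
normalise by the input: solve with ω_ring = 1, then scale by 3515 rpm
ring teeth: 29 + 2·18 = 65
29(ω_sun−ω_arm) = −65(ω_ring−ω_arm),  ω_sun = 0, ω_ring = 1
29(0−ω_arm) = −65(1−ω_arm)  ⇒  94·ω_arm = 65  ⇒  ω_arm = 65/94
sun–planet mesh: 29·(0−65/94) = −18·(ω_p−ω_arm)  ⇒  ω_p−ω_arm = 1885/1692
ω_p = 65/94 + 1885/1692 = 65/36
scale: ω_p = 65/36 × 3515 rpm = +6346.5278 rpm

+6346.5278 rpm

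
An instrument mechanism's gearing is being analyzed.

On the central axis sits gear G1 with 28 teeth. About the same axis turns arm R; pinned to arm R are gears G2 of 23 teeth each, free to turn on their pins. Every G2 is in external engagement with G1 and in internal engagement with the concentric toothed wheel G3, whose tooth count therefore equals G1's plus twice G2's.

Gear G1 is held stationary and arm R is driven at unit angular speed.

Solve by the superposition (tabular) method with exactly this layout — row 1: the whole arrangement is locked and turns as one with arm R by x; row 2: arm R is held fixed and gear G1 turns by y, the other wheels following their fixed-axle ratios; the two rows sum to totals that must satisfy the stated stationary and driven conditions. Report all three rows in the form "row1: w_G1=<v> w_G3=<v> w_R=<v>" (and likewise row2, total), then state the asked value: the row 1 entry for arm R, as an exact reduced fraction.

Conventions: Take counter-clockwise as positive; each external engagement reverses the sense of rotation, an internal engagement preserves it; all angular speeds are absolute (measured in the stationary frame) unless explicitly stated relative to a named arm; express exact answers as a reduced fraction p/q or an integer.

row1: w_G1=1 w_G3=1 w_R=1
row2: w_G1=-1 w_G3=14/37 w_R=0
total: w_G1=0 w_G3=51/37 w_R=1
asked value: 1

class = planetary set [G3 = 28+2·23 = 74; Willis about the carrier]
superposition row 1 [locked train]: every member turns x
superposition row 2 [arm held]: sun y, ring −(28/74)·y, arm 0
boundary: total ω_sun = x + y = 0 and total ω_arm = x = 1  ⇒  y = -1, x = 1
row 2 ring = −(28/74)·(-1) = 14/37
totals (row 1 + row 2): sun 1 + (-1) = 0, ring 1 + 14/37 = 51/37, arm 1 + 0 = 1
asked cell (row1, arm) = 1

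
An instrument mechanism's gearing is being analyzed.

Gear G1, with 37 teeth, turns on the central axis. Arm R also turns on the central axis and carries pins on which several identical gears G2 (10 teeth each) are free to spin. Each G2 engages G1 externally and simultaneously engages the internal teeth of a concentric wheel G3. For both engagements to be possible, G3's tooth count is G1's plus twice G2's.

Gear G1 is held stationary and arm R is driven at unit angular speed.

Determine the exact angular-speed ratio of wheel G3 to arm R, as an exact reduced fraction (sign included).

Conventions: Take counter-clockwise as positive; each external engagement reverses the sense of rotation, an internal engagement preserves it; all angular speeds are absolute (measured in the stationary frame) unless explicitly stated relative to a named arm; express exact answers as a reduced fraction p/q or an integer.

94/57

topology: planetary set — G1 37T / G2 10T / G3 57T, arm = carrier (Willis)
ring teeth: 37 + 2·10 = 57
37(ω_sun−ω_arm) = −57(ω_ring−ω_arm),  ω_sun = 0, ω_arm = 1
ω_ring = 1 − (37/57)(0−1) = 94/57
ω_out/ω_in = 94/57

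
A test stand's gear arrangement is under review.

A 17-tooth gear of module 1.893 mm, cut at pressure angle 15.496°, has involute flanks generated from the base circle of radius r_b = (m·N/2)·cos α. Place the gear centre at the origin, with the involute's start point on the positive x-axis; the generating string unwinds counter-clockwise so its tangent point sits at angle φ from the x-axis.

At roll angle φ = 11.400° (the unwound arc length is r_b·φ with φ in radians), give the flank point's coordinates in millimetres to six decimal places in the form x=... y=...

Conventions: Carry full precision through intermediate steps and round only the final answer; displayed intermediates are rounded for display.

class = single-mesh tooth geometry [base-circle involute, m = 1.893, 17T]
pitch radius r_p = m·N/2 = 1.893·17/2 = 16.090500
base radius r_b = r_p·cos α = 16.090500·cos 15.496° = 15.505596
roll angle φ = 11.400° = 0.19896753 rad
x = r_b·(cos φ + φ·sin φ) = 15.809483
y = r_b·(sin φ − φ·cos φ) = 0.040550

x=15.809483 y=0.040550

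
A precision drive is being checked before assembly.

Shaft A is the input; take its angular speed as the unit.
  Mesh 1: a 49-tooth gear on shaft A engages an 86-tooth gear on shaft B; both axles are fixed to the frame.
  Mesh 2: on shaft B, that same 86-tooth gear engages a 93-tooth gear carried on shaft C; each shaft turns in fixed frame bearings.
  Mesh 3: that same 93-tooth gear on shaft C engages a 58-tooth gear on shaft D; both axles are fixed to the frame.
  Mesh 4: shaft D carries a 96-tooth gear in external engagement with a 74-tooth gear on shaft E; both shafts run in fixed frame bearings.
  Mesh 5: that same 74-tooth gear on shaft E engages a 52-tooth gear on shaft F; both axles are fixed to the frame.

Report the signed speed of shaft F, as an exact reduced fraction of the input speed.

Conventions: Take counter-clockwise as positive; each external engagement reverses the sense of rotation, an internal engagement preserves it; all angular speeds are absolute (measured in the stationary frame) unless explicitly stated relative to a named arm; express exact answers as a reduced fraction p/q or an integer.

5-mesh fixed-axis compound train (all bearings frame-fixed)
mesh 1 [49T→86T]: |ω|/ω_in = 1×49/86 = 49/86, sense flips to −
mesh 2 [86T→93T]: |ω|/ω_in = (49/86)×86/93 = 49/93, sense flips to +
mesh 3 [93T→58T]: |ω|/ω_in = (49/93)×93/58 = 49/58, sense flips to −
mesh 4 [96T→74T]: |ω|/ω_in = (49/58)×96/74 = 1176/1073, sense flips to +
mesh 5 [74T→52T]: |ω|/ω_in = (1176/1073)×74/52 = 588/377, sense flips to −
signed output speed (× input speed) = -588/377

-588/377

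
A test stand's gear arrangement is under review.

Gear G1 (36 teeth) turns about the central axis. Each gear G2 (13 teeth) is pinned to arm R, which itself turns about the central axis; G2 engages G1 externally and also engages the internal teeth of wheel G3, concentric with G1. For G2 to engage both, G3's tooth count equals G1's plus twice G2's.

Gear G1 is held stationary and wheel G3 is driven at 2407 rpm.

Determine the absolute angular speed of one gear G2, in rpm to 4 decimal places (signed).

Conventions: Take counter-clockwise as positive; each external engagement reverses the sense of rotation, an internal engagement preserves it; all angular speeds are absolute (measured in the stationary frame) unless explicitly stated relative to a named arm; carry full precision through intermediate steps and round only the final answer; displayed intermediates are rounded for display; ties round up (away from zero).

class = planetary set [G3 = 36+2·13 = 62; Willis about the carrier]
normalise by the input: solve with ω_ring = 1, then scale by 2407 rpm
ring teeth: 36 + 2·13 = 62
36(ω_sun−ω_arm) = −62(ω_ring−ω_arm),  ω_sun = 0, ω_ring = 1
36(0−ω_arm) = −62(1−ω_arm)  ⇒  98·ω_arm = 62  ⇒  ω_arm = 31/49
sun–planet mesh: 36·(0−31/49) = −13·(ω_p−ω_arm)  ⇒  ω_p−ω_arm = 1116/637
ω_p = 31/49 + 1116/637 = 31/13
scale: ω_p = 31/13 × 2407 rpm = +5739.7692 rpm

+5739.7692 rpm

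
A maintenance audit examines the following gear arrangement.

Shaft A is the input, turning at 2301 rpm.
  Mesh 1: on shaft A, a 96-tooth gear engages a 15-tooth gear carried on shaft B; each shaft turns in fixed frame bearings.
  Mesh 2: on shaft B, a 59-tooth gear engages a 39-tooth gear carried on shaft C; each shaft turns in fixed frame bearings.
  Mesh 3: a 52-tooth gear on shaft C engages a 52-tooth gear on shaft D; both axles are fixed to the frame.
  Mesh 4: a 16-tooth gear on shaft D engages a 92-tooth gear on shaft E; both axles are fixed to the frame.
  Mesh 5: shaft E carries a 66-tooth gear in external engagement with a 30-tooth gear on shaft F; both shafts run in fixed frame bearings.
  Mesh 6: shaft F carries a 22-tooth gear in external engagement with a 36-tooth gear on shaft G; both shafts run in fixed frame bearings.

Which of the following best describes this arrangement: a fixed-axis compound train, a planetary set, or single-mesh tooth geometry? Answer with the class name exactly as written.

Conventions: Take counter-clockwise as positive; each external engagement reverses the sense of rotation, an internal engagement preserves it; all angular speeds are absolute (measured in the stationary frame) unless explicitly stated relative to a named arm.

class = fixed-axis compound train [6 meshes; 6 ratios multiply, 6 sense flips]
classification: fixed-axis compound train

fixed-axis compound train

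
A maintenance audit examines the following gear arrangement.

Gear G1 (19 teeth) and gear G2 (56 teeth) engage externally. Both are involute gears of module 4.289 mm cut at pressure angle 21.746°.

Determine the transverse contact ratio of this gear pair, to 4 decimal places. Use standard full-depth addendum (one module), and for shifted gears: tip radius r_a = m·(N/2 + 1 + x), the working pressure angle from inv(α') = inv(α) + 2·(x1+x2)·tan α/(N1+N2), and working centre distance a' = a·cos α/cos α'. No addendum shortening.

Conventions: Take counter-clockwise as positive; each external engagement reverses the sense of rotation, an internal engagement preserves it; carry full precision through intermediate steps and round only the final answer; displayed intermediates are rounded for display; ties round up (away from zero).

1.5860

topology: single-mesh involute geometry — m = 4.289, 19T/56T pair
base radii: r_b1 = 37.845864, r_b2 = 111.545703
tip radii: r_a1 = 45.034500, r_a2 = 124.381000
no profile shift: α' = α, a' = a
action lengths: √(r_a1²−r_b1²) = 24.408949, √(r_a2²−r_b2²) = 55.028985
base pitch p_b = π·m·cos α = 12.515399
CR = (24.408949 + 55.028985 − 160.837500·sin 21.74600°)/12.515399 = 1.585953
contact ratio ≈ 1.5860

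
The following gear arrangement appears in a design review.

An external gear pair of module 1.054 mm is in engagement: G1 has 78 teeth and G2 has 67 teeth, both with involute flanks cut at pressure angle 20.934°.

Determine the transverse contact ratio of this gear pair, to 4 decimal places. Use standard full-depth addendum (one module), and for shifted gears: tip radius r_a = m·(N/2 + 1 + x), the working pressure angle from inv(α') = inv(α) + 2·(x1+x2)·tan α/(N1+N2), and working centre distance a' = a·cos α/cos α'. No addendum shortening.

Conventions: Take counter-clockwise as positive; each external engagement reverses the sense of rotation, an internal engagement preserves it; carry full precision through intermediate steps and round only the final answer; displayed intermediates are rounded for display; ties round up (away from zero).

topology: single-mesh involute geometry — m = 1.054, 78T/67T pair
base radii: r_b1 = 38.392701, r_b2 = 32.978345
tip radii: r_a1 = 42.160000, r_a2 = 36.363000
no profile shift: α' = α, a' = a
action lengths: √(r_a1²−r_b1²) = 17.420280, √(r_a2²−r_b2²) = 15.319808
base pitch p_b = π·m·cos α = 3.092672
CR = (17.420280 + 15.319808 − 76.415000·sin 20.93400°)/3.092672 = 1.758219
contact ratio ≈ 1.7582

1.7582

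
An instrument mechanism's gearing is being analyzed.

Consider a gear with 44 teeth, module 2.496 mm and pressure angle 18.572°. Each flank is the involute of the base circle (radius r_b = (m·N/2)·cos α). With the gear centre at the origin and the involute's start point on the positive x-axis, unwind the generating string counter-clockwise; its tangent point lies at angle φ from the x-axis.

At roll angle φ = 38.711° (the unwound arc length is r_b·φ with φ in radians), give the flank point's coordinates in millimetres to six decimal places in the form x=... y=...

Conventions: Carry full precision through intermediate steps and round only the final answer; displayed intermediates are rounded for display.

topology: single-mesh involute geometry — m = 2.496, N = 44
pitch radius r_p = m·N/2 = 2.496·44/2 = 54.912000
base radius r_b = r_p·cos α = 54.912000·cos 18.572° = 52.052412
roll angle φ = 38.711° = 0.67563441 rad
x = r_b·(cos φ + φ·sin φ) = 62.611089
y = r_b·(sin φ − φ·cos φ) = 5.110920

x=62.611089 y=5.110920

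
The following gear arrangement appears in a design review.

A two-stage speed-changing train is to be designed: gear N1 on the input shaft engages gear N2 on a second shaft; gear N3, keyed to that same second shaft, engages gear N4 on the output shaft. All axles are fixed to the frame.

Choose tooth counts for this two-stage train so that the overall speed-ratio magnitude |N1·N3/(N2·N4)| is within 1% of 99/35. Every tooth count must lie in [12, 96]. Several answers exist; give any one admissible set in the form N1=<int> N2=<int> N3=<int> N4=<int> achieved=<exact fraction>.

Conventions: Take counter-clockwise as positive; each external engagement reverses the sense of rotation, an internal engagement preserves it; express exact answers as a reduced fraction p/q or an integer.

class = fixed-axis compound train [2-stage, 99/35 wanted]
target = 99/35 in lowest terms: an exact hit needs N1·N3 = k·99 and N2·N4 = k·35 for one integer k, every count in [12, 96]; additionally prefer no 1:1 stage (N1 ≠ N2, N3 ≠ N4)
k = 1…5: no 1:1-free in-range split of k·99 and k·35 into factor pairs; take k = 6
k = 6: N1·N3 = 594 = 18·33, N2·N4 = 210 = 14·15
achieved = 18·33/(14·15) = 99/35; |achieved − target| = 0 ≤ 99/3500 ✓

N1=18 N2=14 N3=33 N4=15 achieved=99/35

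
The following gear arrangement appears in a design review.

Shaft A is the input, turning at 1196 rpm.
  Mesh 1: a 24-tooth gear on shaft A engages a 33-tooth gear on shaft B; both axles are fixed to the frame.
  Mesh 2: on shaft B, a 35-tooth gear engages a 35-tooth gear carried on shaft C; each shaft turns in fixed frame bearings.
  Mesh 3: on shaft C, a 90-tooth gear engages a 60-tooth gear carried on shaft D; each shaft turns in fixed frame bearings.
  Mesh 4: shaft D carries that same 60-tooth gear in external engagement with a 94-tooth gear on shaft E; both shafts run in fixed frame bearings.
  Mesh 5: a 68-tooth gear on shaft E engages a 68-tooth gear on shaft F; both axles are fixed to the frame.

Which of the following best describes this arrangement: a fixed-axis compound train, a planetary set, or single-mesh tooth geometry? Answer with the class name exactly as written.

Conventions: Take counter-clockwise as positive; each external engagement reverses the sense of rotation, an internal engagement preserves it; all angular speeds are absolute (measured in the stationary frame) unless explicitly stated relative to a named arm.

topology: fixed-axis compound train — 5 meshes, A→F
classification: fixed-axis compound train

fixed-axis compound train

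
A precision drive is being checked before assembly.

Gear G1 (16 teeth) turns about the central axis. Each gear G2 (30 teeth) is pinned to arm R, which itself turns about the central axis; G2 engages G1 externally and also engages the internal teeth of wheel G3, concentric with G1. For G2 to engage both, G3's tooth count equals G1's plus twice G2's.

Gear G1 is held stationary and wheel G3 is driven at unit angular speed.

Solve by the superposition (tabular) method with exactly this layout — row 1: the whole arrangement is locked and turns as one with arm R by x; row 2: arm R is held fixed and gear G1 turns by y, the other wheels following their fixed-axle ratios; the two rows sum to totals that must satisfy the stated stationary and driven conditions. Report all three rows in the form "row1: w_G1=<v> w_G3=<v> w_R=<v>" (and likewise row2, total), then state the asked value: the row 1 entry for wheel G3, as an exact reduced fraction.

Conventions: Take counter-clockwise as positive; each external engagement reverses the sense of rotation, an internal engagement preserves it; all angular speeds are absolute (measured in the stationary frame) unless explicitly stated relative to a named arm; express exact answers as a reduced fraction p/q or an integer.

row1: w_G1=19/23 w_G3=19/23 w_R=19/23
row2: w_G1=-19/23 w_G3=4/23 w_R=0
total: w_G1=0 w_G3=1 w_R=19/23
asked value: 19/23

recognized (axles ride arm R): planetary set, 16/30/76 teeth
row 1 — lock + rotate with arm: ω_sun = ω_ring = ω_arm = x
row 2: sun turns y, ring = −(16/76)·y, arm 0
boundary: total ω_sun = x + y = 0 and total ω_ring = x − (16/76)·y = 1  ⇒  y = -19/23, x = 19/23
row 2 ring = −(16/76)·(-19/23) = 4/23
totals (row 1 + row 2): sun 19/23 + (-19/23) = 0, ring 19/23 + 4/23 = 1, arm 19/23 + 0 = 19/23
asked cell (row1, ring) = 19/23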